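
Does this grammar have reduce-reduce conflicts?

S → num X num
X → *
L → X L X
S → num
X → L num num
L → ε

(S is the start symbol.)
Yes — I2: [L → .] vs [S → num .]; I9: [L → .] vs [L → X L X .]

Augment with S' → S and build the canonical LR(0) collection (I0 = CLOSURE({[S' → . S]}), then GOTO on every symbol after a dot until no new states appear). It has 12 states:
  I0: { [S → . num X num], [S → . num], [S' → . S] }  — shift
  I1: { [S' → S .] }  — accept
  I2: { [L → . X L X], [L → .], [S → num . X num], [S → num .], [X → . *], [X → . L num num] }  — shift, 2 reduces
  I3: { [X → * .] }  — reduce
  I4: { [X → L . num num] }  — shift
  I5: { [L → . X L X], [L → .], [L → X . L X], [S → num X . num], [X → . *], [X → . L num num] }  — shift, reduce
  I6: { [L → . X L X], [L → .], [L → X L . X], [X → . *], [X → . L num num], [X → L . num num] }  — shift, reduce
  I7: { [L → . X L X], [L → .], [L → X . L X], [X → . *], [X → . L num num] }  — shift, reduce
  I8: { [S → num X num .] }  — reduce
  I9: { [L → . X L X], [L → .], [L → X . L X], [L → X L X .], [X → . *], [X → . L num num] }  — shift, 2 reduces
  I10: { [X → L num . num] }  — shift
  I11: { [X → L num num .] }  — reduce

I2 contains complete items [L → .], [S → num .] — reduce-reduce conflict.
I9 contains complete items [L → .], [L → X L X .] — reduce-reduce conflict.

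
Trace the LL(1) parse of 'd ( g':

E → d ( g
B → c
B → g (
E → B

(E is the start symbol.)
Stack is shown with the top on the left.

Stack    Input    Action
------------------------
E $      d ( g $  output E → d ( g
d ( g $  d ( g $  match 'd'
( g $    ( g $    match '('
g $      g $      match 'g'
$        $        accept

The string is accepted.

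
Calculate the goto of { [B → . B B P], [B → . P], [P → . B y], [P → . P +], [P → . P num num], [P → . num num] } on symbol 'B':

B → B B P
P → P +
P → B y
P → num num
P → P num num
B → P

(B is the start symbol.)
{ [B → . B B P], [B → . P], [B → B . B P], [P → . B y], [P → . P +], [P → . P num num], [P → . num num], [P → B . y] }

GOTO(I, 'B') = CLOSURE({ [A → αX.β] : [A → α.Xβ] ∈ I, X = 'B' })

Items with dot before 'B', with the dot advanced:
  [B → . B B P] → [B → B . B P]
  [P → . B y] → [P → B . y]
Closure of the advanced items:
  [B → B . B P] has the dot before B: add [B → . B B P], [B → . P]
  [B → . P] has the dot before P: add [P → . P +], [P → . B y], [P → . num num], [P → . P num num]

GOTO = { [B → . B B P], [B → . P], [B → B . B P], [P → . B y], [P → . P +], [P → . P num num], [P → . num num], [P → B . y] }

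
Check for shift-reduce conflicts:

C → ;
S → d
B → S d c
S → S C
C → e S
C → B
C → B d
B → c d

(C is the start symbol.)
Augment with C' → C and build the canonical LR(0) collection (I0 = CLOSURE({[C' → . C]}), then GOTO on every symbol after a dot until no new states appear). It has 14 states:
  I0: { [B → . S d c], [B → . c d], [C → . ;], [C → . B d], [C → . B], [C → . e S], [C' → . C], [S → . S C], [S → . d] }  — shift
  I1: { [C → ; .] }  — reduce
  I2: { [C → B . d], [C → B .] }  — shift, reduce
  I3: { [C' → C .] }  — accept
  I4: { [B → . S d c], [B → . c d], [B → S . d c], [C → . ;], [C → . B d], [C → . B], [C → . e S], [S → . S C], [S → . d], [S → S . C] }  — shift
  I5: { [B → c . d] }  — shift
  I6: { [S → d .] }  — reduce
  I7: { [C → e . S], [S → . S C], [S → . d] }  — shift
  I8: { [B → . S d c], [B → . c d], [C → . ;], [C → . B d], [C → . B], [C → . e S], [C → e S .], [S → . S C], [S → . d], [S → S . C] }  — shift, reduce
  I9: { [S → S C .] }  — reduce
  I10: { [B → c d .] }  — reduce
  I11: { [B → S d . c], [S → d .] }  — shift, reduce
  I12: { [B → S d c .] }  — reduce
  I13: { [C → B d .] }  — reduce

I2 contains reduce item [C → B .] and shift item [C → B . d] — shift-reduce conflict.
I8 contains reduce item [C → e S .] and shift items [B → . c d], [C → . ;], [C → . e S], [S → . d] — shift-reduce conflict.
I11 contains reduce item [S → d .] and shift item [B → S d . c] — shift-reduce conflict.

Answer: Yes — I2: [C → B .] vs [C → B . d]; I8: [C → e S .] vs [B → . c d]; I11: [S → d .] vs [B → S d . c]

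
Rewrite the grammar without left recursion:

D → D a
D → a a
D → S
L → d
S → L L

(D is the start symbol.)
D → a a D'
D → S D'
D' → a D'
D' → ε
L → d
S → L L

D is directly left-recursive. The standard transformation for
  A → A α₁ | ... | A α_m | β₁ | ... | β_n
is
  A  → β₁ A' | ... | β_n A'
  A' → α₁ A' | ... | α_m A' | ε

D → a a becomes D → a a D'
D → S becomes D → S D'
D → D a becomes D' → a D'
Add D' → ε

Productions for other non-terminals are unchanged:
  L → d
  S → L L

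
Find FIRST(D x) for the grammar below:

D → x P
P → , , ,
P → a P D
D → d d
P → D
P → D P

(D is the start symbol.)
{ 'd', 'x' }

FIRST sets of the non-terminals involved (from the grammar, by fixed-point iteration):
  FIRST(D) = { 'd', 'x' }

To compute FIRST(D x), process the symbols left to right:
Symbol D is a non-terminal. Add FIRST(D) \ {ε} = { 'd', 'x' }
D is not nullable (ε ∉ FIRST(D)), so stop here.
FIRST(D x) = { 'd', 'x' }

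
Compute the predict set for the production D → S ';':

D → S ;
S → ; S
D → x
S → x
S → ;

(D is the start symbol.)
PREDICT(D → S ';') = (FIRST(RHS) \ {ε}) ∪ (FOLLOW(D) if ε ∈ FIRST(RHS), i.e. RHS ⇒* ε)
FIRST(S) = { ';', 'x' }
FIRST(S ';') = { ';', 'x' }
ε ∉ FIRST(S ';'), so FOLLOW(D) is not added.
PREDICT(D → S ';') = { ';', 'x' }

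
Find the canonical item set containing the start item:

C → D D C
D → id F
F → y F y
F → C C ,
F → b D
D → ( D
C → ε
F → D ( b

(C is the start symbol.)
First, augment the grammar with C' → C
I₀ = CLOSURE({ [C' → . C] }):
  [C' → . C] has the dot before C: add [C → . D D C], [C → .]
  [C → . D D C] has the dot before D: add [D → . id F], [D → . ( D]
No further items can be added.

I₀ = { [C → . D D C], [C → .], [C' → . C], [D → . ( D], [D → . id F] }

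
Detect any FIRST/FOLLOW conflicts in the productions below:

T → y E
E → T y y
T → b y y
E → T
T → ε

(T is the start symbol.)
Yes. T → y E with FOLLOW(T) on { 'y' }; E → T y y with FOLLOW(E) on { 'y' }

Nullable non-terminals: E, T.
FIRST sets used below: FIRST(T) = { 'b', 'y', ε }

E: nullable alternative(s) E → T; FOLLOW(E) = { $, 'y' }
  E → T y y: FIRST \ {ε} = { 'b', 'y' } — overlaps FOLLOW(E) on { 'y' }: CONFLICT
  E → T: FIRST \ {ε} = { 'b', 'y' } — this is the only nullable alternative, skip

T: nullable alternative(s) T → ε; FOLLOW(T) = { $, 'y' }
  T → y E: FIRST \ {ε} = { 'y' } — overlaps FOLLOW(T) on { 'y' }: CONFLICT
  T → b y y: FIRST \ {ε} = { 'b' } — disjoint from FOLLOW(T)
  T → ε: FIRST \ {ε} = { } — this is the only nullable alternative, skip

So the grammar has 2 FIRST/FOLLOW conflicts (marked CONFLICT above).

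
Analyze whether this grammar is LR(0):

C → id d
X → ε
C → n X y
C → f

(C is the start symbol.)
A grammar is LR(0) if no state in the canonical LR(0) collection has:
  - both a shift item (dot before a terminal) and a complete item (shift-reduce conflict), or
  - two or more complete items (reduce-reduce conflict; the accept item [C' → C .] counts as a complete item here).

Augment with C' → C and build the canonical LR(0) collection (I0 = CLOSURE({[C' → . C]}), then GOTO on every symbol after a dot until no new states appear). It has 8 states:
  I0: { [C → . f], [C → . id d], [C → . n X y], [C' → . C] }  — shift
  I1: { [C' → C .] }  — accept
  I2: { [C → f .] }  — reduce
  I3: { [C → id . d] }  — shift
  I4: { [C → n . X y], [X → .] }  — reduce
  I5: { [C → n X . y] }  — shift
  I6: { [C → n X y .] }  — reduce
  I7: { [C → id d .] }  — reduce

Every state is either a pure shift/goto state or contains exactly one complete item and nothing to shift — no conflicts. The grammar is LR(0).

Answer: Yes, the grammar is LR(0)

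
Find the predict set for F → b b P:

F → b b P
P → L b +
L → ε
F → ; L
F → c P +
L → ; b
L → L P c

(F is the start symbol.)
{ 'b' }

PREDICT(F → b b P) = (FIRST(RHS) \ {ε}) ∪ (FOLLOW(F) if ε ∈ FIRST(RHS), i.e. RHS ⇒* ε)
FIRST(b b P) = { 'b' }
ε ∉ FIRST(b b P), so FOLLOW(F) is not added.
PREDICT(F → b b P) = { 'b' }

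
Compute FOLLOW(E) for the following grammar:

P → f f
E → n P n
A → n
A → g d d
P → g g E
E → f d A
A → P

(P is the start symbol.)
{ $, 'n' }

In P → g g E: E is at the end, add FOLLOW(P)

The FOLLOW sets referred to above (computed the same way, to a fixed point):
  FOLLOW(P) = { $, 'n' }

Taking the union: FOLLOW(E) = { $, 'n' }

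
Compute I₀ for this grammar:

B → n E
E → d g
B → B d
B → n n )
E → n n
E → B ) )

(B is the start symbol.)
First, augment the grammar with B' → B
I₀ = CLOSURE({ [B' → . B] }):
  [B' → . B] has the dot before B: add [B → . n E], [B → . B d], [B → . n n )]
No further items can be added.

I₀ = { [B → . B d], [B → . n E], [B → . n n )], [B' → . B] }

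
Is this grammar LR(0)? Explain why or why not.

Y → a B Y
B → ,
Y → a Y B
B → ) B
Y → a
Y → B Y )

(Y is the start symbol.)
Augment with Y' → Y and build the canonical LR(0) collection (I0 = CLOSURE({[Y' → . Y]}), then GOTO on every symbol after a dot until no new states appear). It has 13 states:
  I0: { [B → . ) B], [B → . ,], [Y → . B Y )], [Y → . a B Y], [Y → . a Y B], [Y → . a], [Y' → . Y] }  — shift
  I1: { [B → ) . B], [B → . ) B], [B → . ,] }  — shift
  I2: { [B → , .] }  — reduce
  I3: { [B → . ) B], [B → . ,], [Y → . B Y )], [Y → . a B Y], [Y → . a Y B], [Y → . a], [Y → B . Y )] }  — shift
  I4: { [Y' → Y .] }  — accept
  I5: { [B → . ) B], [B → . ,], [Y → . B Y )], [Y → . a B Y], [Y → . a Y B], [Y → . a], [Y → a . B Y], [Y → a . Y B], [Y → a .] }  — shift, reduce
  I6: { [B → . ) B], [B → . ,], [Y → . B Y )], [Y → . a B Y], [Y → . a Y B], [Y → . a], [Y → B . Y )], [Y → a B . Y] }  — shift
  I7: { [B → . ) B], [B → . ,], [Y → a Y . B] }  — shift
  I8: { [Y → a Y B .] }  — reduce
  I9: { [Y → B Y . )], [Y → a B Y .] }  — shift, reduce
  I10: { [Y → B Y ) .] }  — reduce
  I11: { [Y → B Y . )] }  — shift
  I12: { [B → ) B .] }  — reduce

Conflict in state I5:
  Shift-reduce conflict between [Y → a .] and [B → . ) B]
So the grammar is NOT LR(0).

Answer: No. Shift-reduce conflict between [Y → a .] and [B → . ) B]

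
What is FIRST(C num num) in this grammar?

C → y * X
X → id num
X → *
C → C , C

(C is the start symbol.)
FIRST sets of the non-terminals involved (from the grammar, by fixed-point iteration):
  FIRST(C) = { 'y' }

To compute FIRST(C num num), process the symbols left to right:
Symbol C is a non-terminal. Add FIRST(C) \ {ε} = { 'y' }
C is not nullable (ε ∉ FIRST(C)), so stop here.
FIRST(C num num) = { 'y' }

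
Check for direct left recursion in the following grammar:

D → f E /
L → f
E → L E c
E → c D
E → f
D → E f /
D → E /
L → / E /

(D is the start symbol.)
Direct left recursion occurs when N → N α for some non-terminal N (the right-hand side begins with the left-hand side itself).

D → f E /: starts with f
L → f: starts with f
E → L E c: starts with L
E → c D: starts with c
E → f: starts with f
D → E f /: starts with E
D → E /: starts with E
L → / E /: starts with '/'

No direct left recursion found.

Answer: No direct left recursion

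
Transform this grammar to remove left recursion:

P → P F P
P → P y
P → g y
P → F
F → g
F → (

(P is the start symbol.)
P → g y P'
P → F P'
P' → F P P'
P' → y P'
P' → ε
F → g
F → (

P is directly left-recursive. The standard transformation for
  A → A α₁ | ... | A α_m | β₁ | ... | β_n
is
  A  → β₁ A' | ... | β_n A'
  A' → α₁ A' | ... | α_m A' | ε

P → g y becomes P → g y P'
P → F becomes P → F P'
P → P F P becomes P' → F P P'
P → P y becomes P' → y P'
Add P' → ε

Productions for other non-terminals are unchanged:
  F → g
  F → (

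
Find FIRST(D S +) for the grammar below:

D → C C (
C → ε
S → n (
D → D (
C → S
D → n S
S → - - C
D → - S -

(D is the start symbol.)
FIRST sets of the non-terminals involved (from the grammar, by fixed-point iteration):
  FIRST(D) = { '(', '-', 'n' }

To compute FIRST(D S +), process the symbols left to right:
Symbol D is a non-terminal. Add FIRST(D) \ {ε} = { '(', '-', 'n' }
D is not nullable (ε ∉ FIRST(D)), so stop here.
FIRST(D S +) = { '(', '-', 'n' }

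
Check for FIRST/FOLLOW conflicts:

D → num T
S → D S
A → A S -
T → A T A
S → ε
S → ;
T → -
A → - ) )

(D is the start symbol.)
No FIRST/FOLLOW conflicts.

A FIRST/FOLLOW conflict occurs when a non-terminal N has a nullable alternative N → β (β ⇒* ε) and another alternative N → α with FIRST(α) ∩ FOLLOW(N) ≠ ∅: on such a lookahead the parser cannot decide between expanding α and letting N vanish via β.

Nullable non-terminals: S.
FIRST sets used below: FIRST(D) = { 'num' }

S: nullable alternative(s) S → ε; FOLLOW(S) = { '-' }
  S → D S: FIRST \ {ε} = { 'num' } — disjoint from FOLLOW(S)
  S → ε: FIRST \ {ε} = { } — this is the only nullable alternative, skip
  S → ;: FIRST \ {ε} = { ';' } — disjoint from FOLLOW(S)

A, D, T have no nullable alternative, so no FIRST/FOLLOW check is needed there.

No FIRST/FOLLOW conflicts found.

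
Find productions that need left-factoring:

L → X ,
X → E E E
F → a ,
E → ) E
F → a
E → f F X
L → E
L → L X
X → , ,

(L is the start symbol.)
Left-factoring is needed when two productions for the same non-terminal
share a common prefix on the right-hand side.

Productions for L:
  L → X ,
  L → E
  L → L X
Productions for X:
  X → E E E
  X → , ,
Productions for F:
  F → a ,
  F → a
Productions for E:
  E → ) E
  E → f F X

Found common prefix 'a' in productions for F

Answer: Yes, F has productions with common prefix 'a'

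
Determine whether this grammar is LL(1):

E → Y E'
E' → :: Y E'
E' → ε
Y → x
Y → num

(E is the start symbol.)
A grammar is LL(1) if for each non-terminal N with multiple productions, the predict sets of those productions are pairwise disjoint, where PREDICT(N → α) = (FIRST(α) \ {ε}) ∪ (FOLLOW(N) if α ⇒* ε).

Relevant sets:
  FOLLOW(E') = { $ }

For E':
  PREDICT(E' → :: Y E') = { '::' }
  PREDICT(E' → ε) = { $ }
For Y:
  PREDICT(Y → x) = { 'x' }
  PREDICT(Y → num) = { 'num' }
E has a single production, so nothing to check there.

All predict sets are disjoint. The grammar IS LL(1).

Answer: Yes, the grammar is LL(1).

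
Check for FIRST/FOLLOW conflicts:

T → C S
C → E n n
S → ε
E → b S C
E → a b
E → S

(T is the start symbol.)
A FIRST/FOLLOW conflict occurs when a non-terminal N has a nullable alternative N → β (β ⇒* ε) and another alternative N → α with FIRST(α) ∩ FOLLOW(N) ≠ ∅: on such a lookahead the parser cannot decide between expanding α and letting N vanish via β.

Nullable non-terminals: E, S.
FIRST sets used below: FIRST(S) = { ε }

E: nullable alternative(s) E → S; FOLLOW(E) = { 'n' }
  E → b S C: FIRST \ {ε} = { 'b' } — disjoint from FOLLOW(E)
  E → a b: FIRST \ {ε} = { 'a' } — disjoint from FOLLOW(E)
  E → S: FIRST \ {ε} = { } — this is the only nullable alternative, skip
S has a nullable alternative but only one production, so nothing to check.

C, T have no nullable alternative, so no FIRST/FOLLOW check is needed there.

No FIRST/FOLLOW conflicts found.

Answer: No FIRST/FOLLOW conflicts.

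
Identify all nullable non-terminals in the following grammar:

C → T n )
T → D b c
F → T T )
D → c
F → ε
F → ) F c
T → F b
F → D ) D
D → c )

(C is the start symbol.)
{ 'F' }

A non-terminal is nullable if it can derive ε (the empty string): either it has an ε-production, or it has a production whose right-hand side consists entirely of nullable non-terminals.

ε-productions: F → ε
So F is immediately nullable.
No further non-terminal can be added: every production for the remaining non-terminals contains a terminal or a non-nullable non-terminal.
Nullable = { 'F' }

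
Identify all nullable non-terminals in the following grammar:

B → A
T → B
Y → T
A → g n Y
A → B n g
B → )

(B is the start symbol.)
None

A non-terminal is nullable if it can derive ε (the empty string): either it has an ε-production, or it has a production whose right-hand side consists entirely of nullable non-terminals.

There are no ε-productions, so no non-terminal can derive ε.
No non-terminals are nullable.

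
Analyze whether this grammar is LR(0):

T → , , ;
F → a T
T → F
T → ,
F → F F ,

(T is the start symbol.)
A grammar is LR(0) if no state in the canonical LR(0) collection has:
  - both a shift item (dot before a terminal) and a complete item (shift-reduce conflict), or
  - two or more complete items (reduce-reduce conflict; the accept item [T' → T .] counts as a complete item here).

Augment with T' → T and build the canonical LR(0) collection (I0 = CLOSURE({[T' → . T]}), then GOTO on every symbol after a dot until no new states appear). It has 10 states:
  I0: { [F → . F F ,], [F → . a T], [T → . , , ;], [T → . ,], [T → . F], [T' → . T] }  — shift
  I1: { [T → , . , ;], [T → , .] }  — shift, reduce
  I2: { [F → . F F ,], [F → . a T], [F → F . F ,], [T → F .] }  — shift, reduce
  I3: { [T' → T .] }  — accept
  I4: { [F → . F F ,], [F → . a T], [F → a . T], [T → . , , ;], [T → . ,], [T → . F] }  — shift
  I5: { [F → a T .] }  — reduce
  I6: { [F → . F F ,], [F → . a T], [F → F . F ,], [F → F F . ,] }  — shift
  I7: { [F → F F , .] }  — reduce
  I8: { [T → , , . ;] }  — shift
  I9: { [T → , , ; .] }  — reduce

Conflict in state I1:
  Shift-reduce conflict between [T → , .] and [T → , . , ;]
So the grammar is NOT LR(0).

Answer: No. Shift-reduce conflict between [T → , .] and [T → , . , ;]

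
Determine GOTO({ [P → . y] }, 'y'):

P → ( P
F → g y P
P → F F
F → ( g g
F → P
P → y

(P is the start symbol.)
{ [P → y .] }

GOTO(I, 'y') = CLOSURE({ [A → αX.β] : [A → α.Xβ] ∈ I, X = 'y' })

Items with dot before 'y', with the dot advanced:
  [P → . y] → [P → y .]
Closure adds nothing (no advanced item has the dot before a non-terminal).

GOTO = { [P → y .] }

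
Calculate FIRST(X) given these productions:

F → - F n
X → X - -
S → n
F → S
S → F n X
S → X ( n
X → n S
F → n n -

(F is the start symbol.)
{ 'n' }

To compute FIRST(X), examine every production with X on the left-hand side, reading each right-hand side left to right until a non-nullable symbol is reached.

From X → X - -:
  - X is the symbol being defined: contributes nothing new
    X is not nullable, so stop
From X → n S:
  - n is a terminal: add 'n' and stop

Collecting: FIRST(X) = { 'n' }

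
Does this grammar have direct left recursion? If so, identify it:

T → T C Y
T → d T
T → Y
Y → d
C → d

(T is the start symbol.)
Direct left recursion occurs when N → N α for some non-terminal N (the right-hand side begins with the left-hand side itself).

T → T C Y: LEFT RECURSIVE (starts with T)
T → d T: starts with d
T → Y: starts with Y
Y → d: starts with d
C → d: starts with d

The grammar has direct left recursion on: T.

Answer: Yes, T is left-recursive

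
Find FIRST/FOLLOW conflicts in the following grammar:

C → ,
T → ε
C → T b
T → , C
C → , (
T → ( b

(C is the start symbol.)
Nullable non-terminals: T.

T: nullable alternative(s) T → ε; FOLLOW(T) = { 'b' }
  T → ε: FIRST \ {ε} = { } — this is the only nullable alternative, skip
  T → , C: FIRST \ {ε} = { ',' } — disjoint from FOLLOW(T)
  T → ( b: FIRST \ {ε} = { '(' } — disjoint from FOLLOW(T)

C has no nullable alternative, so no FIRST/FOLLOW check is needed there.

No FIRST/FOLLOW conflicts found.

Answer: No FIRST/FOLLOW conflicts.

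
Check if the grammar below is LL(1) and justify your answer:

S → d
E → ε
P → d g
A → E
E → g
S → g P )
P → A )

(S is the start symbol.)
A grammar is LL(1) if for each non-terminal N with multiple productions, the predict sets of those productions are pairwise disjoint, where PREDICT(N → α) = (FIRST(α) \ {ε}) ∪ (FOLLOW(N) if α ⇒* ε).

Relevant sets:
  FIRST(A) = { 'g', ε }
  FOLLOW(E) = { ')' }

For S:
  PREDICT(S → d) = { 'd' }
  PREDICT(S → g P ')') = { 'g' }
For E:
  PREDICT(E → ε) = { ')' }
  PREDICT(E → g) = { 'g' }
For P:
  PREDICT(P → d g) = { 'd' }
  PREDICT(P → A ')') = { ')', 'g' }
A has a single production, so nothing to check there.

All predict sets are disjoint. The grammar IS LL(1).

Answer: Yes, the grammar is LL(1).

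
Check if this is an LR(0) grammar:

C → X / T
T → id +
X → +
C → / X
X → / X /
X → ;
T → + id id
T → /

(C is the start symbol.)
Augment with C' → C and build the canonical LR(0) collection (I0 = CLOSURE({[C' → . C]}), then GOTO on every symbol after a dot until no new states appear). It has 18 states:
  I0: { [C → . / X], [C → . X / T], [C' → . C], [X → . +], [X → . / X /], [X → . ;] }  — shift
  I1: { [X → + .] }  — reduce
  I2: { [C → / . X], [X → . +], [X → . / X /], [X → . ;], [X → / . X /] }  — shift
  I3: { [X → ; .] }  — reduce
  I4: { [C' → C .] }  — accept
  I5: { [C → X . / T] }  — shift
  I6: { [C → X / . T], [T → . + id id], [T → . /], [T → . id +] }  — shift
  I7: { [T → + . id id] }  — shift
  I8: { [T → / .] }  — reduce
  I9: { [C → X / T .] }  — reduce
  I10: { [T → id . +] }  — shift
  I11: { [T → id + .] }  — reduce
  I12: { [T → + id . id] }  — shift
  I13: { [T → + id id .] }  — reduce
  I14: { [X → . +], [X → . / X /], [X → . ;], [X → / . X /] }  — shift
  I15: { [C → / X .], [X → / X . /] }  — shift, reduce
  I16: { [X → / X / .] }  — reduce
  I17: { [X → / X . /] }  — shift

Conflict in state I15:
  Shift-reduce conflict between [C → / X .] and [X → / X . /]
So the grammar is NOT LR(0).

Answer: No. Shift-reduce conflict between [C → / X .] and [X → / X . /]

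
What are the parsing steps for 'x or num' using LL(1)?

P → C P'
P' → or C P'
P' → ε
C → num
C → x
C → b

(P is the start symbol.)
LL(1) parsing maintains a stack (initially the start symbol over $) and the input. At each step: if the stack top is a terminal, match it against the current input token; if it is a non-terminal N, replace it with the RHS of M[N, lookahead] (the unique production whose predict set contains the lookahead).

Stack is shown with the top on the left.

Stack      Input       Action
-----------------------------
P $        x or num $  output P → C P'
C P' $     x or num $  output C → x
x P' $     x or num $  match 'x'
P' $       or num $    output P' → or C P'
or C P' $  or num $    match 'or'
C P' $     num $       output C → num
num P' $   num $       match 'num'
P' $       $           output P' → ε
$          $           accept

The string is accepted.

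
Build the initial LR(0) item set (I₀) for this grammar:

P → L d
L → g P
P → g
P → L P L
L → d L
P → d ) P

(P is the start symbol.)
First, augment the grammar with P' → P
I₀ = CLOSURE({ [P' → . P] }):
  [P' → . P] has the dot before P: add [P → . L d], [P → . g], [P → . L P L], [P → . d ) P]
  [P → . L d] has the dot before L: add [L → . g P], [L → . d L]
No further items can be added.

I₀ = { [L → . d L], [L → . g P], [P → . L P L], [P → . L d], [P → . d ) P], [P → . g], [P' → . P] }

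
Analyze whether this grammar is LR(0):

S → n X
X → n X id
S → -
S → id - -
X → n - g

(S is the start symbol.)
A grammar is LR(0) if no state in the canonical LR(0) collection has:
  - both a shift item (dot before a terminal) and a complete item (shift-reduce conflict), or
  - two or more complete items (reduce-reduce conflict; the accept item [S' → S .] counts as a complete item here).

Augment with S' → S and build the canonical LR(0) collection (I0 = CLOSURE({[S' → . S]}), then GOTO on every symbol after a dot until no new states appear). It has 13 states:
  I0: { [S → . -], [S → . id - -], [S → . n X], [S' → . S] }  — shift
  I1: { [S → - .] }  — reduce
  I2: { [S' → S .] }  — accept
  I3: { [S → id . - -] }  — shift
  I4: { [S → n . X], [X → . n - g], [X → . n X id] }  — shift
  I5: { [S → n X .] }  — reduce
  I6: { [X → . n - g], [X → . n X id], [X → n . - g], [X → n . X id] }  — shift
  I7: { [X → n - . g] }  — shift
  I8: { [X → n X . id] }  — shift
  I9: { [X → n X id .] }  — reduce
  I10: { [X → n - g .] }  — reduce
  I11: { [S → id - . -] }  — shift
  I12: { [S → id - - .] }  — reduce

Every state is either a pure shift/goto state or contains exactly one complete item and nothing to shift — no conflicts. The grammar is LR(0).

Answer: Yes, the grammar is LR(0)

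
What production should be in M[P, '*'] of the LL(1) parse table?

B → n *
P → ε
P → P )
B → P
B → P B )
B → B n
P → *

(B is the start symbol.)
To find M[P, '*'], we find productions for P where '*' is in the predict set (PREDICT(N → α) = (FIRST(α) \ {ε}) ∪ (FOLLOW(N) if α ⇒* ε)).

Relevant sets:
  FIRST(P) = { ')', '*', ε }
  FOLLOW(P) = { $, ')', '*', 'n' }

P → ε: PREDICT = { $, ')', '*', 'n' }
  '*' is in predict set, so this production goes in M[P, '*']
P → P ): PREDICT = { ')', '*' }
  '*' is in predict set, so this production goes in M[P, '*']
P → *: PREDICT = { '*' }
  '*' is in predict set, so this production goes in M[P, '*']

M[P, '*'] = P → ε, P → P ), P → *  (a multiply-defined cell — the grammar is not LL(1))

Answer: P → ε, P → P ), P → *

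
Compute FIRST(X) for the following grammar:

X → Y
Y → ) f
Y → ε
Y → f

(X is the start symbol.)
FIRST sets of the other non-terminals involved (by the same procedure, iterated to a fixed point):
  FIRST(Y) = { ')', 'f', ε }

From X → Y:
  - Y is a non-terminal: add FIRST(Y) \ {ε} = { ')', 'f' }
    Y is nullable and nothing follows, so the whole right-hand side can vanish: ε ∈ FIRST(X)

Collecting: FIRST(X) = { ')', 'f', ε }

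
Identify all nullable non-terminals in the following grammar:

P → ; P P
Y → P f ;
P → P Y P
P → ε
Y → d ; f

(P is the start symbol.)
{ 'P' }

A non-terminal is nullable if it can derive ε (the empty string): either it has an ε-production, or it has a production whose right-hand side consists entirely of nullable non-terminals.

ε-productions: P → ε
So P is immediately nullable.
No further non-terminal can be added: every production for the remaining non-terminals contains a terminal or a non-nullable non-terminal.
Nullable = { 'P' }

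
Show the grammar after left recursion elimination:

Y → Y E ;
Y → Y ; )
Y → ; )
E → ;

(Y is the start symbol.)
Y is directly left-recursive. The standard transformation for
  A → A α₁ | ... | A α_m | β₁ | ... | β_n
is
  A  → β₁ A' | ... | β_n A'
  A' → α₁ A' | ... | α_m A' | ε

Y → ; ) becomes Y → ; ) Y'
Y → Y E ; becomes Y' → E ; Y'
Y → Y ; ) becomes Y' → ; ) Y'
Add Y' → ε

Productions for other non-terminals are unchanged:
  E → ;

Resulting grammar:
Y → ; ) Y'
Y' → E ; Y'
Y' → ; ) Y'
Y' → ε
E → ;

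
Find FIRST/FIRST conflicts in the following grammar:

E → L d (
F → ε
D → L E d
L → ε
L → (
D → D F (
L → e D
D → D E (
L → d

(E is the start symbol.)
A FIRST/FIRST conflict occurs when two productions N → α and N → β for the same non-terminal have FIRST(α) ∩ FIRST(β) ≠ ∅ (with ε ∈ FIRST of a nullable right-hand side, so two nullable alternatives also conflict).

FIRST sets of the non-terminals at (or reachable through a nullable prefix from) the front of some alternative:
  FIRST(L) = { '(', 'd', 'e', ε }
  FIRST(E) = { '(', 'd', 'e' }
  FIRST(D) = { '(', 'd', 'e' }

Productions for D:
  D → L E d: FIRST = { '(', 'd', 'e' }
  D → D F (: FIRST = { '(', 'd', 'e' }
  D → D E (: FIRST = { '(', 'd', 'e' }
Productions for L:
  L → ε: FIRST = { ε }
  L → (: FIRST = { '(' }
  L → e D: FIRST = { 'e' }
  L → d: FIRST = { 'd' }
E, F have only one production, so no FIRST/FIRST conflict is possible there.

Conflict for D: D → L E d and D → D F (
  Overlap: { '(', 'd', 'e' }
Conflict for D: D → L E d and D → D E (
  Overlap: { '(', 'd', 'e' }
Conflict for D: D → D F ( and D → D E (
  Overlap: { '(', 'd', 'e' }

Answer: Yes. D → L E d / D → D F '(' on { '(', 'd', 'e' }; D → L E d / D → D E '(' on { '(', 'd', 'e' }; D → D F '(' / D → D E '(' on { '(', 'd', 'e' }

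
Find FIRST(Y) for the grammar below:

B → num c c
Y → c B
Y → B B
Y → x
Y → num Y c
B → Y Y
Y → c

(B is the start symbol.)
{ 'c', 'num', 'x' }

FIRST sets of the other non-terminals involved (by the same procedure, iterated to a fixed point):
  FIRST(B) = { 'c', 'num', 'x' }

From Y → c B:
  - c is a terminal: add 'c' and stop
From Y → B B:
  - B is a non-terminal: add FIRST(B) \ {ε} = { 'c', 'num', 'x' }
    B is not nullable, so stop
From Y → x:
  - x is a terminal: add 'x' and stop
From Y → num Y c:
  - num is a terminal: add 'num' and stop
From Y → c:
  - c is a terminal: add 'c' and stop

Collecting: FIRST(Y) = { 'c', 'num', 'x' }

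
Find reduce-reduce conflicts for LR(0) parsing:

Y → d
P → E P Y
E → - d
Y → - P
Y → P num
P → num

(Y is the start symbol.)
Augment with Y' → Y and build the canonical LR(0) collection (I0 = CLOSURE({[Y' → . Y]}), then GOTO on every symbol after a dot until no new states appear). It has 13 states:
  I0: { [E → . - d], [P → . E P Y], [P → . num], [Y → . - P], [Y → . P num], [Y → . d], [Y' → . Y] }  — shift
  I1: { [E → - . d], [E → . - d], [P → . E P Y], [P → . num], [Y → - . P] }  — shift
  I2: { [E → . - d], [P → . E P Y], [P → . num], [P → E . P Y] }  — shift
  I3: { [Y → P . num] }  — shift
  I4: { [Y' → Y .] }  — accept
  I5: { [Y → d .] }  — reduce
  I6: { [P → num .] }  — reduce
  I7: { [Y → P num .] }  — reduce
  I8: { [E → - . d] }  — shift
  I9: { [E → . - d], [P → . E P Y], [P → . num], [P → E P . Y], [Y → . - P], [Y → . P num], [Y → . d] }  — shift
  I10: { [P → E P Y .] }  — reduce
  I11: { [E → - d .] }  — reduce
  I12: { [Y → - P .] }  — reduce

No state contains more than one complete item.

Answer: No reduce-reduce conflicts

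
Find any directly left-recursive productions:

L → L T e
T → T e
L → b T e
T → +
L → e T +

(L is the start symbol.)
Direct left recursion occurs when N → N α for some non-terminal N (the right-hand side begins with the left-hand side itself).

L → L T e: LEFT RECURSIVE (starts with L)
T → T e: LEFT RECURSIVE (starts with T)
L → b T e: starts with b
T → +: starts with '+'
L → e T +: starts with e

The grammar has direct left recursion on: L, T.

Answer: Yes, L, T are left-recursive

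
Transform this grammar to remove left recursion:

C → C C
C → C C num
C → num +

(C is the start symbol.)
C is directly left-recursive. The standard transformation for
  A → A α₁ | ... | A α_m | β₁ | ... | β_n
is
  A  → β₁ A' | ... | β_n A'
  A' → α₁ A' | ... | α_m A' | ε

C → num + becomes C → num + C'
C → C C becomes C' → C C'
C → C C num becomes C' → C num C'
Add C' → ε

Resulting grammar:
C → num + C'
C' → C C'
C' → C num C'
C' → ε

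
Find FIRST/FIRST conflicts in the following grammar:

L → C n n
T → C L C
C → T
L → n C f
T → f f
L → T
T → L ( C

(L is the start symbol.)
Yes. L → C n n / L → n C f on { 'n' }; L → C n n / L → T on { 'f', 'n' }; L → n C f / L → T on { 'n' }; T → C L C / T → f f on { 'f' }; T → C L C / T → L '(' C on { 'f', 'n' }; T → f f / T → L '(' C on { 'f' }

A FIRST/FIRST conflict occurs when two productions N → α and N → β for the same non-terminal have FIRST(α) ∩ FIRST(β) ≠ ∅ (with ε ∈ FIRST of a nullable right-hand side, so two nullable alternatives also conflict).

FIRST sets of the non-terminals at (or reachable through a nullable prefix from) the front of some alternative:
  FIRST(C) = { 'f', 'n' }
  FIRST(T) = { 'f', 'n' }
  FIRST(L) = { 'f', 'n' }

Productions for L:
  L → C n n: FIRST = { 'f', 'n' }
  L → n C f: FIRST = { 'n' }
  L → T: FIRST = { 'f', 'n' }
Productions for T:
  T → C L C: FIRST = { 'f', 'n' }
  T → f f: FIRST = { 'f' }
  T → L ( C: FIRST = { 'f', 'n' }
C has only one production, so no FIRST/FIRST conflict is possible there.

Conflict for L: L → C n n and L → n C f
  Overlap: { 'n' }
Conflict for L: L → C n n and L → T
  Overlap: { 'f', 'n' }
Conflict for L: L → n C f and L → T
  Overlap: { 'n' }
Conflict for T: T → C L C and T → f f
  Overlap: { 'f' }
Conflict for T: T → C L C and T → L ( C
  Overlap: { 'f', 'n' }
Conflict for T: T → f f and T → L ( C
  Overlap: { 'f' }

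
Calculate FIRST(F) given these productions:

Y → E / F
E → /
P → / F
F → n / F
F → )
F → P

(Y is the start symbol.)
To compute FIRST(F), examine every production with F on the left-hand side, reading each right-hand side left to right until a non-nullable symbol is reached.

FIRST sets of the other non-terminals involved (by the same procedure, iterated to a fixed point):
  FIRST(P) = { '/' }

From F → n / F:
  - n is a terminal: add 'n' and stop
From F → ):
  - ')' is a terminal: add ')' and stop
From F → P:
  - P is a non-terminal: add FIRST(P) \ {ε} = { '/' }
    P is not nullable, so stop

Collecting: FIRST(F) = { ')', '/', 'n' }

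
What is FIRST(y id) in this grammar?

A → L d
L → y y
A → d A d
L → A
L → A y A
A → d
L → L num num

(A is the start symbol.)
To compute FIRST(y id), process the symbols left to right:
Symbol y is a terminal. Add 'y' and stop.
FIRST(y id) = { 'y' }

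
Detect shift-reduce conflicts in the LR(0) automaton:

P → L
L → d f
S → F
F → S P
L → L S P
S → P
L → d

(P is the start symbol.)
Yes — I1: [P → L .] vs [L → . d]; I3: [L → d .] vs [L → d . f]

A shift-reduce conflict occurs when an LR(0) state has both:
  - a complete (reduce) item [A → α .] (dot at the end), and
  - a shift item [B → β . c γ] (dot before a terminal).

Augment with P' → P and build the canonical LR(0) collection (I0 = CLOSURE({[P' → . P]}), then GOTO on every symbol after a dot until no new states appear). It has 9 states:
  I0: { [L → . L S P], [L → . d f], [L → . d], [P → . L], [P' → . P] }  — shift
  I1: { [F → . S P], [L → . L S P], [L → . d f], [L → . d], [L → L . S P], [P → . L], [P → L .], [S → . F], [S → . P] }  — shift, reduce
  I2: { [P' → P .] }  — accept
  I3: { [L → d . f], [L → d .] }  — shift, reduce
  I4: { [L → d f .] }  — reduce
  I5: { [S → F .] }  — reduce
  I6: { [S → P .] }  — reduce
  I7: { [F → S . P], [L → . L S P], [L → . d f], [L → . d], [L → L S . P], [P → . L] }  — shift
  I8: { [F → S P .], [L → L S P .] }  — 2 reduces

I1 contains reduce item [P → L .] and shift items [L → . d], [L → . d f] — shift-reduce conflict.
I3 contains reduce item [L → d .] and shift item [L → d . f] — shift-reduce conflict.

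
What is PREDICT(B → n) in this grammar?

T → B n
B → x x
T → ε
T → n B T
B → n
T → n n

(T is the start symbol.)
{ 'n' }

PREDICT(B → n) = (FIRST(RHS) \ {ε}) ∪ (FOLLOW(B) if ε ∈ FIRST(RHS), i.e. RHS ⇒* ε)
FIRST(n) = { 'n' }
ε ∉ FIRST(n), so FOLLOW(B) is not added.
PREDICT(B → n) = { 'n' }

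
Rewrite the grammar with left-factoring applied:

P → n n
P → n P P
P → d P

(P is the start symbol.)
P → n P'
P' → n
P' → P P
P → d P

Left-factoring transforms A → αβ₁ | αβ₂ into A → αA' and A' → β₁ | β₂
(α is the longest common prefix among the alternatives). Repeat until
no nonterminal has two alternatives with a common prefix.

Round 1: P has alternatives sharing prefix 'n'. Introduce P': P → n P'
  Add: P' → n
  Add: P' → P P

No remaining common prefixes — done.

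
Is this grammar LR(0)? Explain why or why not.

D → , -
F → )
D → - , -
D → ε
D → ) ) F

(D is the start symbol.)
No. Shift-reduce conflict between [D → .] and [D → . ) ) F]

A grammar is LR(0) if no state in the canonical LR(0) collection has:
  - both a shift item (dot before a terminal) and a complete item (shift-reduce conflict), or
  - two or more complete items (reduce-reduce conflict; the accept item [D' → D .] counts as a complete item here).

Augment with D' → D and build the canonical LR(0) collection (I0 = CLOSURE({[D' → . D]}), then GOTO on every symbol after a dot until no new states appear). It has 11 states:
  I0: { [D → . ) ) F], [D → . , -], [D → . - , -], [D → .], [D' → . D] }  — shift, reduce
  I1: { [D → ) . ) F] }  — shift
  I2: { [D → , . -] }  — shift
  I3: { [D → - . , -] }  — shift
  I4: { [D' → D .] }  — accept
  I5: { [D → - , . -] }  — shift
  I6: { [D → - , - .] }  — reduce
  I7: { [D → , - .] }  — reduce
  I8: { [D → ) ) . F], [F → . )] }  — shift
  I9: { [F → ) .] }  — reduce
  I10: { [D → ) ) F .] }  — reduce

Conflict in state I0:
  Shift-reduce conflict between [D → .] and [D → . ) ) F]
So the grammar is NOT LR(0).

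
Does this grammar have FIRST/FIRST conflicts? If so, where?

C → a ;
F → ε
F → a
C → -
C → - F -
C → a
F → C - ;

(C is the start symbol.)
Yes. C → a ';' / C → a on { 'a' }; C → '-' / C → '-' F '-' on { '-' }; F → a / F → C '-' ';' on { 'a' }

A FIRST/FIRST conflict occurs when two productions N → α and N → β for the same non-terminal have FIRST(α) ∩ FIRST(β) ≠ ∅ (with ε ∈ FIRST of a nullable right-hand side, so two nullable alternatives also conflict).

FIRST sets of the non-terminals at (or reachable through a nullable prefix from) the front of some alternative:
  FIRST(C) = { '-', 'a' }

Productions for C:
  C → a ;: FIRST = { 'a' }
  C → -: FIRST = { '-' }
  C → - F -: FIRST = { '-' }
  C → a: FIRST = { 'a' }
Productions for F:
  F → ε: FIRST = { ε }
  F → a: FIRST = { 'a' }
  F → C - ;: FIRST = { '-', 'a' }

Conflict for C: C → a ; and C → a
  Overlap: { 'a' }
Conflict for C: C → - and C → - F -
  Overlap: { '-' }
Conflict for F: F → a and F → C - ;
  Overlap: { 'a' }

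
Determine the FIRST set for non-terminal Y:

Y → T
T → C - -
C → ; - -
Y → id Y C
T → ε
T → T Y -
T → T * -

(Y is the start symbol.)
{ '*', '-', ';', 'id', ε }

To compute FIRST(Y), examine every production with Y on the left-hand side, reading each right-hand side left to right until a non-nullable symbol is reached.

FIRST sets of the other non-terminals involved (by the same procedure, iterated to a fixed point):
  FIRST(T) = { '*', '-', ';', 'id', ε }

From Y → T:
  - T is a non-terminal: add FIRST(T) \ {ε} = { '*', '-', ';', 'id' }
    T is nullable and nothing follows, so the whole right-hand side can vanish: ε ∈ FIRST(Y)
From Y → id Y C:
  - id is a terminal: add 'id' and stop

Collecting: FIRST(Y) = { '*', '-', ';', 'id', ε }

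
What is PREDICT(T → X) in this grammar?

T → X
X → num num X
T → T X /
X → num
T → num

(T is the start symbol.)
{ 'num' }

PREDICT(T → X) = (FIRST(RHS) \ {ε}) ∪ (FOLLOW(T) if ε ∈ FIRST(RHS), i.e. RHS ⇒* ε)
FIRST(X) = { 'num' }
FIRST(X) = { 'num' }
ε ∉ FIRST(X), so FOLLOW(T) is not added.
PREDICT(T → X) = { 'num' }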